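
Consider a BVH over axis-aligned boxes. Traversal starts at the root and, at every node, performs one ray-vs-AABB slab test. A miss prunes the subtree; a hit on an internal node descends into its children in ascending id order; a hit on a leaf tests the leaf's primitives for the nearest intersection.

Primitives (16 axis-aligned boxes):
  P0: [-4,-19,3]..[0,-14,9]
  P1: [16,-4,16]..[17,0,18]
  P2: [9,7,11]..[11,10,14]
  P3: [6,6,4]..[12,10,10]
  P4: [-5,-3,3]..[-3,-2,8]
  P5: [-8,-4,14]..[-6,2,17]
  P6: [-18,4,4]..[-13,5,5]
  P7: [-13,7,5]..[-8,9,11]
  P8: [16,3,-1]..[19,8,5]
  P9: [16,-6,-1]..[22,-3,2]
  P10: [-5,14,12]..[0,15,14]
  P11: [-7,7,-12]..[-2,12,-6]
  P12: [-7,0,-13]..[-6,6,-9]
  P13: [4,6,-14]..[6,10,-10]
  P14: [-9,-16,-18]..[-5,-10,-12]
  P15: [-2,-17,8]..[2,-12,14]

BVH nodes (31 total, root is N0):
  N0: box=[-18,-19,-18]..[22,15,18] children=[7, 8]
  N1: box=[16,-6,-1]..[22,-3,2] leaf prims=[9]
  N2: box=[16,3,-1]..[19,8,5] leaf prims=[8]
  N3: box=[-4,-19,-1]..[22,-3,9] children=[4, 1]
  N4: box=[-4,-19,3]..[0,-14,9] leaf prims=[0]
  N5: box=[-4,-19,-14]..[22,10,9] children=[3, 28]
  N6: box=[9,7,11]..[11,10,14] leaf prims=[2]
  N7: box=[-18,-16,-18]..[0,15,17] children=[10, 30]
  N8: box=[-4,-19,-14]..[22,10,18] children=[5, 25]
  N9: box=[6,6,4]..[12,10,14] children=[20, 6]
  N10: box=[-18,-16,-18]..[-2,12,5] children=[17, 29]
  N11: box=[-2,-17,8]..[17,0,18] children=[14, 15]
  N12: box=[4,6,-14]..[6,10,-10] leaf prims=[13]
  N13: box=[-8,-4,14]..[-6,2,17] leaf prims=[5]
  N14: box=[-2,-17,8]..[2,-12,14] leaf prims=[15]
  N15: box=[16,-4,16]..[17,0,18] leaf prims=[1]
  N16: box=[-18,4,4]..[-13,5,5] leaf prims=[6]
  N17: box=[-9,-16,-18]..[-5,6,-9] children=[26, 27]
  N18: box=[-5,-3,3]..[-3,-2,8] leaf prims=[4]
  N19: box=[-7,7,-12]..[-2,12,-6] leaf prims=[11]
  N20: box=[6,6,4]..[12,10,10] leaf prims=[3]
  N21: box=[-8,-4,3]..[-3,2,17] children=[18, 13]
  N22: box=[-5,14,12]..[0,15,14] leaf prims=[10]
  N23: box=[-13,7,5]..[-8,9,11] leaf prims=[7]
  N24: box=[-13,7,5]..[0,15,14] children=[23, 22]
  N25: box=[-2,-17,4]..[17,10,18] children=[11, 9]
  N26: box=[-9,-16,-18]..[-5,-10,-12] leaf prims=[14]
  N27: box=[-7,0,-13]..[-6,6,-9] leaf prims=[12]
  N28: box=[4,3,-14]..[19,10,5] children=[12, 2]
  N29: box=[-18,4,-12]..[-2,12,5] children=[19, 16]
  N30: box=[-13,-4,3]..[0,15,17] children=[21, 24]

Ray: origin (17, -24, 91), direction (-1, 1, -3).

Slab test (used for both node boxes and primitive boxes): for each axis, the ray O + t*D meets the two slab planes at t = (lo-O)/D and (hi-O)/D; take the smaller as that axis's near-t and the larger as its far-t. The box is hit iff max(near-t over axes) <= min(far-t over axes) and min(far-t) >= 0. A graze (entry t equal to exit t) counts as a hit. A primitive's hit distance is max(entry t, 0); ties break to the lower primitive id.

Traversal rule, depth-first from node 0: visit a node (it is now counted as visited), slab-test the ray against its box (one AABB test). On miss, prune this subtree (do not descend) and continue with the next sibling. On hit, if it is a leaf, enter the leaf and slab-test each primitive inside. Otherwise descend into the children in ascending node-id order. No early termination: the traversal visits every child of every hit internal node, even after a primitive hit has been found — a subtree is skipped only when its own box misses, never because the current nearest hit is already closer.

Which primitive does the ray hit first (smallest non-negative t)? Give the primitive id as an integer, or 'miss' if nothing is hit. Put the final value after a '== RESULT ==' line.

Trace the traversal:
N0 x:[-5,35] y:[5,39] z:[73/3,109/3] -> hit [73/3,35], descend [7, 8]
  N7 x:[17,35] y:[8,39] z:[74/3,109/3] -> hit [74/3,35], descend [10, 30]
    N10 x:[19,35] y:[8,36] z:[86/3,109/3] -> hit [86/3,35], descend [17, 29]
      N17 x:[22,26] y:[8,30] z:[100/3,109/3] -> miss, prune
      N29 x:[19,35] y:[28,36] z:[86/3,103/3] -> hit [86/3,103/3], descend [16, 19]
        N16 x:[30,35] y:[28,29] z:[86/3,29] -> miss, prune
        N19 x:[19,24] y:[31,36] z:[97/3,103/3] -> miss, prune
    N30 x:[17,30] y:[20,39] z:[74/3,88/3] -> hit [74/3,88/3], descend [21, 24]
      N21 x:[20,25] y:[20,26] z:[74/3,88/3] -> hit [74/3,25], descend [13, 18]
        N13 x:[23,25] y:[20,26] z:[74/3,77/3] -> hit [74/3,25] leaf, test {P5@t=74/3}
        N18 x:[20,22] y:[21,22] z:[83/3,88/3] -> miss, prune
      N24 x:[17,30] y:[31,39] z:[77/3,86/3] -> miss, prune
  N8 x:[-5,21] y:[5,34] z:[73/3,35] -> miss, prune

Summary -> nodes [0, 7, 10, 17, 29, 16, 19, 30, 21, 13, 18, 24, 8]; box-tests=13; leaf-entries=1; first=P5

== RESULT ==
5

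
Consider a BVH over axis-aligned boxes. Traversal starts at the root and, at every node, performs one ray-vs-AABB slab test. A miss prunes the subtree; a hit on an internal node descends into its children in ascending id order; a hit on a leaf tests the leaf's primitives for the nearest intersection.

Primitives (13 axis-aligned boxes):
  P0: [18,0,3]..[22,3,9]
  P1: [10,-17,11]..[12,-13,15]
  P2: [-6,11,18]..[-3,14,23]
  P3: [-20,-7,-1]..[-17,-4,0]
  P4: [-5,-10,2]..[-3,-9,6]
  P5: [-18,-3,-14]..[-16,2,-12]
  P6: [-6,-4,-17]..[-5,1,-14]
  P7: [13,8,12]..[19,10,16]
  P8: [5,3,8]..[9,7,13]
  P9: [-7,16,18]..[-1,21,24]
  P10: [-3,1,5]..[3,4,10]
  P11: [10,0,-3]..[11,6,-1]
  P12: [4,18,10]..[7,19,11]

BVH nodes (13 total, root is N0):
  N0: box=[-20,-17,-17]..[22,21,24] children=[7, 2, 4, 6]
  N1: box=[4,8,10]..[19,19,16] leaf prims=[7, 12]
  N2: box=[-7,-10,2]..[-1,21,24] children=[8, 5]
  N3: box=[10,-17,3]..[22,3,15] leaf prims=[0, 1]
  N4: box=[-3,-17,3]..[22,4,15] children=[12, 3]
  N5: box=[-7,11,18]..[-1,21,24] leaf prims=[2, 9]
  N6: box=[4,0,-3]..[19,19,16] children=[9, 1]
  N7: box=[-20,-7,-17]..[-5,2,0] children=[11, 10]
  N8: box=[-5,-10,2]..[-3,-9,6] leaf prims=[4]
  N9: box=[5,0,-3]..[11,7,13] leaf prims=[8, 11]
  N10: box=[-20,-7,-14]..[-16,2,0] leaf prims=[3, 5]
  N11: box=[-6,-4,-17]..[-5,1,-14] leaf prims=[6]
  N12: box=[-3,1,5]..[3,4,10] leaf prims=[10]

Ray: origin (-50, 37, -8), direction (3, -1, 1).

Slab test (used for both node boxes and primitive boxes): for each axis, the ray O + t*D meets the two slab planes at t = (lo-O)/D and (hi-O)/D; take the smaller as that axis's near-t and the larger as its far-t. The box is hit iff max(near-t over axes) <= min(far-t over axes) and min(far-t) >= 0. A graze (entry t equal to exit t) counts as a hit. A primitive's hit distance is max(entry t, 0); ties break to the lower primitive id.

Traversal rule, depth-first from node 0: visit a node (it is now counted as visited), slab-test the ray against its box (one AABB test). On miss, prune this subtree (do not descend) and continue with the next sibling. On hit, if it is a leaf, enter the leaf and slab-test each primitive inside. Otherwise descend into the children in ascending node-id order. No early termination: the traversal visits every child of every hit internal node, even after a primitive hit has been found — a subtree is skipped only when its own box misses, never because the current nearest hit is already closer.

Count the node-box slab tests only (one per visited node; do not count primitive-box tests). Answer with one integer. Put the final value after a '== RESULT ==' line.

Trace the traversal:
N0 x:[10,24] y:[16,54] z:[-9,32] -> hit [16,24], descend [2, 4, 6, 7]
  N2 x:[43/3,49/3] y:[16,47] z:[10,32] -> hit [16,49/3], descend [5, 8]
    N5 x:[43/3,49/3] y:[16,26] z:[26,32] -> miss, prune
    N8 x:[15,47/3] y:[46,47] z:[10,14] -> miss, prune
  N4 x:[47/3,24] y:[33,54] z:[11,23] -> miss, prune
  N6 x:[18,23] y:[18,37] z:[5,24] -> hit [18,23], descend [1, 9]
    N1 x:[18,23] y:[18,29] z:[18,24] -> hit [18,23] leaf, test {P7(miss), P12@t=18}
    N9 x:[55/3,61/3] y:[30,37] z:[5,21] -> miss, prune
  N7 x:[10,15] y:[35,44] z:[-9,8] -> miss, prune

Visited [0, 2, 5, 8, 4, 6, 1, 9, 7]. Tests: 9 box, 1 leaf. Nearest: P12.

== RESULT ==
9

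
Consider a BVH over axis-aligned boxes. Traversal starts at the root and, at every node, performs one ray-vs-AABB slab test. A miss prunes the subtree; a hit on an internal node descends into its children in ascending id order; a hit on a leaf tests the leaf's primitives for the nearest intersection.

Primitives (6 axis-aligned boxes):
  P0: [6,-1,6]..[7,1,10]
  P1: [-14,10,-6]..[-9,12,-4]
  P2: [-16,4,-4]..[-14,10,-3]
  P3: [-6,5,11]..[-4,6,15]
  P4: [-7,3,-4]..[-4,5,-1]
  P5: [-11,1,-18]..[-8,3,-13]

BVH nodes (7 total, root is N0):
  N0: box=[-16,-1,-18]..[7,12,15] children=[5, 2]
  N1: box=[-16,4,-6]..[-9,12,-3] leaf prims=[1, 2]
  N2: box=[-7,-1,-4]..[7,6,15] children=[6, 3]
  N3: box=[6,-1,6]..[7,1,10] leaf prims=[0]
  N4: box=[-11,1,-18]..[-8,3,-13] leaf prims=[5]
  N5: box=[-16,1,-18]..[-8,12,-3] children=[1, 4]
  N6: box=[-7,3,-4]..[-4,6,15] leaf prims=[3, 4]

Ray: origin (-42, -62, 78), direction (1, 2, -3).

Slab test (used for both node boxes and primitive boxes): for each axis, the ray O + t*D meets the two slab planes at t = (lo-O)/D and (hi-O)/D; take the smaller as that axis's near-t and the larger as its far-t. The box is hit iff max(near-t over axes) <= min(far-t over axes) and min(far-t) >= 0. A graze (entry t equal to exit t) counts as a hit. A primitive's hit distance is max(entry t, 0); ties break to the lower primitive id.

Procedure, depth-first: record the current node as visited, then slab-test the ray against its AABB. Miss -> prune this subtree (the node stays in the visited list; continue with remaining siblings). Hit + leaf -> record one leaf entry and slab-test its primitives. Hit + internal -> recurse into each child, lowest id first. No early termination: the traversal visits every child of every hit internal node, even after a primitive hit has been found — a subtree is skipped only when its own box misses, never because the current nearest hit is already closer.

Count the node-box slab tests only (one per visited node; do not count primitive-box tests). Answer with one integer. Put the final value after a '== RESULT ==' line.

Walk:
N0 x:[26,49] y:[61/2,37] z:[21,32] -> hit [61/2,32], descend [2, 5]
  N2 x:[35,49] y:[61/2,34] z:[21,82/3] -> miss, prune
  N5 x:[26,34] y:[63/2,37] z:[27,32] -> hit [63/2,32], descend [1, 4]
    N1 x:[26,33] y:[33,37] z:[27,28] -> miss, prune
    N4 x:[31,34] y:[63/2,65/2] z:[91/3,32] -> hit [63/2,32] leaf, test {P5@t=63/2}

Summary -> nodes [0, 2, 5, 1, 4]; box-tests=5; leaf-entries=1; first=P5

== RESULT ==
5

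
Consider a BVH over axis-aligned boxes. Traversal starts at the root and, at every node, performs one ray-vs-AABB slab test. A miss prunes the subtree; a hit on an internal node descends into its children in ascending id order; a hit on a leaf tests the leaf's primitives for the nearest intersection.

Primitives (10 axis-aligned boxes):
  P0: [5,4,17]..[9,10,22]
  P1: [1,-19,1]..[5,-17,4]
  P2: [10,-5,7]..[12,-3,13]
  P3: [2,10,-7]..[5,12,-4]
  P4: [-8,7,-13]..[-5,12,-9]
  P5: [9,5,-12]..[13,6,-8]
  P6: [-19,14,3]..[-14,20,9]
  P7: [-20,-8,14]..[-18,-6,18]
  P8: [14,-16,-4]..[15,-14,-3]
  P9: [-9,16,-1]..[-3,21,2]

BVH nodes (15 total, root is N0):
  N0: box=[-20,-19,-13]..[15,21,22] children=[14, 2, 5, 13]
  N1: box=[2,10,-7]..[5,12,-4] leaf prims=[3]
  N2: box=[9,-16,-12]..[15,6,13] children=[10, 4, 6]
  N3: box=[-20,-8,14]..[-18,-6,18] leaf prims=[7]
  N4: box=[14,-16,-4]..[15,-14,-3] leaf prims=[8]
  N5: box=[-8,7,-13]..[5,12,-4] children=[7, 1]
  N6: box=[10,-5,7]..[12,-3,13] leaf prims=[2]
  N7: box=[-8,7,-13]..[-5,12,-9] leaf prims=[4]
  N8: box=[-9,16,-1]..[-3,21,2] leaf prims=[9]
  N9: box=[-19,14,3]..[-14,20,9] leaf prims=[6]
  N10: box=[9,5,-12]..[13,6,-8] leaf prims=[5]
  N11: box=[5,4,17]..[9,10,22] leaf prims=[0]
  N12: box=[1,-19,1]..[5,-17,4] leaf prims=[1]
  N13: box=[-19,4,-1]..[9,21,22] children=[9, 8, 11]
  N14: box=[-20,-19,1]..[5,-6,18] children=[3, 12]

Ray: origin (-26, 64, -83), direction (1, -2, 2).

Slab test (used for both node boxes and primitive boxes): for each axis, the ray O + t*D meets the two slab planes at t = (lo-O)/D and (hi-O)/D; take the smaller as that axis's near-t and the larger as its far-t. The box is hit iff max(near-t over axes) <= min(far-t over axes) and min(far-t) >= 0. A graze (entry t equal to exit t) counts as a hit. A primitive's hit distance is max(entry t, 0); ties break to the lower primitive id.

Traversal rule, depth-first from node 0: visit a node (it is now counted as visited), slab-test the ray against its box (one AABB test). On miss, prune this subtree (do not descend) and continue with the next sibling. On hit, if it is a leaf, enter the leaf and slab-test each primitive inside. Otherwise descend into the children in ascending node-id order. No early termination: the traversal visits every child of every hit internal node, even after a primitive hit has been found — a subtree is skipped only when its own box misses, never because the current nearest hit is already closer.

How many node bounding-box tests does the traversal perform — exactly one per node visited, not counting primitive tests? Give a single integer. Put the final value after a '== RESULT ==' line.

Trace the traversal:
N0 x:[6,41] y:[43/2,83/2] z:[35,105/2] -> hit [35,41], descend [2, 5, 13, 14]
  N2 x:[35,41] y:[29,40] z:[71/2,48] -> hit [71/2,40], descend [4, 6, 10]
    N4 x:[40,41] y:[39,40] z:[79/2,40] -> hit [40,40] leaf, test {P8@t=40}
    N6 x:[36,38] y:[67/2,69/2] z:[45,48] -> miss, prune
    N10 x:[35,39] y:[29,59/2] z:[71/2,75/2] -> miss, prune
  N5 x:[18,31] y:[26,57/2] z:[35,79/2] -> miss, prune
  N13 x:[7,35] y:[43/2,30] z:[41,105/2] -> miss, prune
  N14 x:[6,31] y:[35,83/2] z:[42,101/2] -> miss, prune

Summary -> nodes [0, 2, 4, 6, 10, 5, 13, 14]; box-tests=8; leaf-entries=1; first=P8

== RESULT ==
8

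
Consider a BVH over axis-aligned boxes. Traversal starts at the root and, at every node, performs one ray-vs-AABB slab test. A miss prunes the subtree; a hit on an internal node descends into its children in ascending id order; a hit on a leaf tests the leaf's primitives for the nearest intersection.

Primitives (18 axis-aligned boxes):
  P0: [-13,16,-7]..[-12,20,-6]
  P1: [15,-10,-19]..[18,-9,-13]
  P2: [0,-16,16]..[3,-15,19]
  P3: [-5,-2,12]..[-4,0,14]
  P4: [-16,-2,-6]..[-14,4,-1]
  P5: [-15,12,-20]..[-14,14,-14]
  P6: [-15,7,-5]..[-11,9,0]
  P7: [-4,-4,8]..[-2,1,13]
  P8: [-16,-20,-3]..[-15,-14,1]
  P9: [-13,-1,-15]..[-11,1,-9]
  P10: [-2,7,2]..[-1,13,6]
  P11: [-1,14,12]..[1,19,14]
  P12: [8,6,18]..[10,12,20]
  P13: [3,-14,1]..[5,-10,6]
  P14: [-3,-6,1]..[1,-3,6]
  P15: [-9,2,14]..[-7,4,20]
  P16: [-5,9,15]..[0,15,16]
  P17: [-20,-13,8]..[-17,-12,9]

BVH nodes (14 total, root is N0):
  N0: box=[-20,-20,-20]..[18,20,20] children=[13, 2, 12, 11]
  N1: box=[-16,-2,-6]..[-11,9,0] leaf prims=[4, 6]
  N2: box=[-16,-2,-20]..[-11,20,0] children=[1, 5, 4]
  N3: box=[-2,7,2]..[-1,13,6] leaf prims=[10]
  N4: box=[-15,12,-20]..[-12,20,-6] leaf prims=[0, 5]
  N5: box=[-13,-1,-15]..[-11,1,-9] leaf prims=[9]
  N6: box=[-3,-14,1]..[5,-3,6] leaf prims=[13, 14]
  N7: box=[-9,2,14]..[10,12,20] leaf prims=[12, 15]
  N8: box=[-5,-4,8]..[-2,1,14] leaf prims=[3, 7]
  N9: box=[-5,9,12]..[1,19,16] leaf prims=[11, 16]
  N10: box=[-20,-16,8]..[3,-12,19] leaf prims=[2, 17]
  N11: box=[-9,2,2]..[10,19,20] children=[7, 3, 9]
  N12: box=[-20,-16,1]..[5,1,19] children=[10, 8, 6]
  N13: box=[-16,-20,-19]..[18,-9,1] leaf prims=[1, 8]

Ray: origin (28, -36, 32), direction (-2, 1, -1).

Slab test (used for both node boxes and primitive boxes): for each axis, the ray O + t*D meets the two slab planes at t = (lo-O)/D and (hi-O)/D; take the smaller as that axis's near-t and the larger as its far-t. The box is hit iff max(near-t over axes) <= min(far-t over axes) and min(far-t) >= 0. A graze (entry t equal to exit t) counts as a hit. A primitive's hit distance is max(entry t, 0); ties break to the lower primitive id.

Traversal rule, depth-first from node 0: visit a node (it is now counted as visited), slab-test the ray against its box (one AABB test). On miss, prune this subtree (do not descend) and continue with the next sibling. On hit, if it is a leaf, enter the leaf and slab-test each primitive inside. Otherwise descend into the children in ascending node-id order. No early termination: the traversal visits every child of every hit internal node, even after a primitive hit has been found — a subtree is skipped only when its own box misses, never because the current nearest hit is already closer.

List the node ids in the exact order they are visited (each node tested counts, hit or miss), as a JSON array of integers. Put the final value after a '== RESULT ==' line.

Trace the traversal:
N0 x:[5,24] y:[16,56] z:[12,52] -> hit [16,24], descend [2, 11, 12, 13]
  N2 x:[39/2,22] y:[34,56] z:[32,52] -> miss, prune
  N11 x:[9,37/2] y:[38,55] z:[12,30] -> miss, prune
  N12 x:[23/2,24] y:[20,37] z:[13,31] -> hit [20,24], descend [6, 8, 10]
    N6 x:[23/2,31/2] y:[22,33] z:[26,31] -> miss, prune
    N8 x:[15,33/2] y:[32,37] z:[18,24] -> miss, prune
    N10 x:[25/2,24] y:[20,24] z:[13,24] -> hit [20,24] leaf, test {P2(miss), P17@t=23}
  N13 x:[5,22] y:[16,27] z:[31,51] -> miss, prune

Visited [0, 2, 11, 12, 6, 8, 10, 13]. Tests: 8 box, 1 leaf. Nearest: P17.

== RESULT ==
[0, 2, 11, 12, 6, 8, 10, 13]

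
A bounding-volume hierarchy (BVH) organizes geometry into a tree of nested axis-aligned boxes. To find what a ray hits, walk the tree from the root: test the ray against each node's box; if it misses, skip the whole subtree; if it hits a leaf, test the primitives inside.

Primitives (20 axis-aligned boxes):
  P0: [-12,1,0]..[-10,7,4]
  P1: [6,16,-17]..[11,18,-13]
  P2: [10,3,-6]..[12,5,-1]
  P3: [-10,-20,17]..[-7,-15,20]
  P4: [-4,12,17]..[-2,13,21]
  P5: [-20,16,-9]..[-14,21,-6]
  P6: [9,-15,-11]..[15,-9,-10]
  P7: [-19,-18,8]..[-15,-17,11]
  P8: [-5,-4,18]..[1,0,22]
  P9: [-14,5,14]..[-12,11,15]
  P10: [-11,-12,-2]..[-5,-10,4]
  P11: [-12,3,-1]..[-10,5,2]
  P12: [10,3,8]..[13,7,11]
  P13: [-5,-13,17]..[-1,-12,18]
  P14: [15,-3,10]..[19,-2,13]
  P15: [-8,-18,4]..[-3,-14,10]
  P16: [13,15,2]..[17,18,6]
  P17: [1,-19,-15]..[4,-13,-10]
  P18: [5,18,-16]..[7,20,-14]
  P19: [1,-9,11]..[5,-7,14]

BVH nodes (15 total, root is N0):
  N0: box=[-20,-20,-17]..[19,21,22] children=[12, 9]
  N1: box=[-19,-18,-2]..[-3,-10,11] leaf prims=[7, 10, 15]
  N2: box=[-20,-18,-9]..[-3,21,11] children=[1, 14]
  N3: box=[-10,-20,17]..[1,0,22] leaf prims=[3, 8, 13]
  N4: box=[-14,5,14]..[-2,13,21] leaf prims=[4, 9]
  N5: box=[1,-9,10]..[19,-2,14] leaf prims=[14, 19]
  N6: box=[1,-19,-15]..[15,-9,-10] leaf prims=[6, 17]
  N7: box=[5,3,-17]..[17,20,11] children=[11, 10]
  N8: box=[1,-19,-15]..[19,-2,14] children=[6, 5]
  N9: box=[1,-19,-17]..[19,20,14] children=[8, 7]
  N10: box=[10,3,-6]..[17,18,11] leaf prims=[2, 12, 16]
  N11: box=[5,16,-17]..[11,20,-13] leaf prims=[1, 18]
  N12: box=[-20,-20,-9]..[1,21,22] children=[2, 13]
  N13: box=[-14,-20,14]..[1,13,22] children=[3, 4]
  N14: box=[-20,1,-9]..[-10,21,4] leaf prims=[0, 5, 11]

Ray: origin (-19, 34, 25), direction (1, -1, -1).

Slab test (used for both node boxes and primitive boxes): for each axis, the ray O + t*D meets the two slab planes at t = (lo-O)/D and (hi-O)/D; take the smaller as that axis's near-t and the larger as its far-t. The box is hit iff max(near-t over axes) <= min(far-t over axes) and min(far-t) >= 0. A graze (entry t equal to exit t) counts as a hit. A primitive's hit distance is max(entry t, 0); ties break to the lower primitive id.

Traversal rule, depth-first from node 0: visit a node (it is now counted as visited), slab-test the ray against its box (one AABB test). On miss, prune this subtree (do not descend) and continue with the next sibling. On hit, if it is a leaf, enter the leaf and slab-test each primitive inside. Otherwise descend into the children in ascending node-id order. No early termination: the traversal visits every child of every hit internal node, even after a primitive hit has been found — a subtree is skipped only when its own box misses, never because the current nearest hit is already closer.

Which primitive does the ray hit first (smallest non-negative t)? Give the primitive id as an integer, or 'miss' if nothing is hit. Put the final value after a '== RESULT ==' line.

Trace the traversal:
N0 x:[-1,38] y:[13,54] z:[3,42] -> hit [13,38], descend [9, 12]
  N9 x:[20,38] y:[14,53] z:[11,42] -> hit [20,38], descend [7, 8]
    N7 x:[24,36] y:[14,31] z:[14,42] -> hit [24,31], descend [10, 11]
      N10 x:[29,36] y:[16,31] z:[14,31] -> hit [29,31] leaf, test {P2@t=29, P12(miss), P16(miss)}
      N11 x:[24,30] y:[14,18] z:[38,42] -> miss, prune
    N8 x:[20,38] y:[36,53] z:[11,40] -> hit [36,38], descend [5, 6]
      N5 x:[20,38] y:[36,43] z:[11,15] -> miss, prune
      N6 x:[20,34] y:[43,53] z:[35,40] -> miss, prune
  N12 x:[-1,20] y:[13,54] z:[3,34] -> hit [13,20], descend [2, 13]
    N2 x:[-1,16] y:[13,52] z:[14,34] -> hit [14,16], descend [1, 14]
      N1 x:[0,16] y:[44,52] z:[14,27] -> miss, prune
      N14 x:[-1,9] y:[13,33] z:[21,34] -> miss, prune
    N13 x:[5,20] y:[21,54] z:[3,11] -> miss, prune

Visited [0, 9, 7, 10, 11, 8, 5, 6, 12, 2, 1, 14, 13]. Tests: 13 box, 1 leaf. Nearest: P2.

== RESULT ==
2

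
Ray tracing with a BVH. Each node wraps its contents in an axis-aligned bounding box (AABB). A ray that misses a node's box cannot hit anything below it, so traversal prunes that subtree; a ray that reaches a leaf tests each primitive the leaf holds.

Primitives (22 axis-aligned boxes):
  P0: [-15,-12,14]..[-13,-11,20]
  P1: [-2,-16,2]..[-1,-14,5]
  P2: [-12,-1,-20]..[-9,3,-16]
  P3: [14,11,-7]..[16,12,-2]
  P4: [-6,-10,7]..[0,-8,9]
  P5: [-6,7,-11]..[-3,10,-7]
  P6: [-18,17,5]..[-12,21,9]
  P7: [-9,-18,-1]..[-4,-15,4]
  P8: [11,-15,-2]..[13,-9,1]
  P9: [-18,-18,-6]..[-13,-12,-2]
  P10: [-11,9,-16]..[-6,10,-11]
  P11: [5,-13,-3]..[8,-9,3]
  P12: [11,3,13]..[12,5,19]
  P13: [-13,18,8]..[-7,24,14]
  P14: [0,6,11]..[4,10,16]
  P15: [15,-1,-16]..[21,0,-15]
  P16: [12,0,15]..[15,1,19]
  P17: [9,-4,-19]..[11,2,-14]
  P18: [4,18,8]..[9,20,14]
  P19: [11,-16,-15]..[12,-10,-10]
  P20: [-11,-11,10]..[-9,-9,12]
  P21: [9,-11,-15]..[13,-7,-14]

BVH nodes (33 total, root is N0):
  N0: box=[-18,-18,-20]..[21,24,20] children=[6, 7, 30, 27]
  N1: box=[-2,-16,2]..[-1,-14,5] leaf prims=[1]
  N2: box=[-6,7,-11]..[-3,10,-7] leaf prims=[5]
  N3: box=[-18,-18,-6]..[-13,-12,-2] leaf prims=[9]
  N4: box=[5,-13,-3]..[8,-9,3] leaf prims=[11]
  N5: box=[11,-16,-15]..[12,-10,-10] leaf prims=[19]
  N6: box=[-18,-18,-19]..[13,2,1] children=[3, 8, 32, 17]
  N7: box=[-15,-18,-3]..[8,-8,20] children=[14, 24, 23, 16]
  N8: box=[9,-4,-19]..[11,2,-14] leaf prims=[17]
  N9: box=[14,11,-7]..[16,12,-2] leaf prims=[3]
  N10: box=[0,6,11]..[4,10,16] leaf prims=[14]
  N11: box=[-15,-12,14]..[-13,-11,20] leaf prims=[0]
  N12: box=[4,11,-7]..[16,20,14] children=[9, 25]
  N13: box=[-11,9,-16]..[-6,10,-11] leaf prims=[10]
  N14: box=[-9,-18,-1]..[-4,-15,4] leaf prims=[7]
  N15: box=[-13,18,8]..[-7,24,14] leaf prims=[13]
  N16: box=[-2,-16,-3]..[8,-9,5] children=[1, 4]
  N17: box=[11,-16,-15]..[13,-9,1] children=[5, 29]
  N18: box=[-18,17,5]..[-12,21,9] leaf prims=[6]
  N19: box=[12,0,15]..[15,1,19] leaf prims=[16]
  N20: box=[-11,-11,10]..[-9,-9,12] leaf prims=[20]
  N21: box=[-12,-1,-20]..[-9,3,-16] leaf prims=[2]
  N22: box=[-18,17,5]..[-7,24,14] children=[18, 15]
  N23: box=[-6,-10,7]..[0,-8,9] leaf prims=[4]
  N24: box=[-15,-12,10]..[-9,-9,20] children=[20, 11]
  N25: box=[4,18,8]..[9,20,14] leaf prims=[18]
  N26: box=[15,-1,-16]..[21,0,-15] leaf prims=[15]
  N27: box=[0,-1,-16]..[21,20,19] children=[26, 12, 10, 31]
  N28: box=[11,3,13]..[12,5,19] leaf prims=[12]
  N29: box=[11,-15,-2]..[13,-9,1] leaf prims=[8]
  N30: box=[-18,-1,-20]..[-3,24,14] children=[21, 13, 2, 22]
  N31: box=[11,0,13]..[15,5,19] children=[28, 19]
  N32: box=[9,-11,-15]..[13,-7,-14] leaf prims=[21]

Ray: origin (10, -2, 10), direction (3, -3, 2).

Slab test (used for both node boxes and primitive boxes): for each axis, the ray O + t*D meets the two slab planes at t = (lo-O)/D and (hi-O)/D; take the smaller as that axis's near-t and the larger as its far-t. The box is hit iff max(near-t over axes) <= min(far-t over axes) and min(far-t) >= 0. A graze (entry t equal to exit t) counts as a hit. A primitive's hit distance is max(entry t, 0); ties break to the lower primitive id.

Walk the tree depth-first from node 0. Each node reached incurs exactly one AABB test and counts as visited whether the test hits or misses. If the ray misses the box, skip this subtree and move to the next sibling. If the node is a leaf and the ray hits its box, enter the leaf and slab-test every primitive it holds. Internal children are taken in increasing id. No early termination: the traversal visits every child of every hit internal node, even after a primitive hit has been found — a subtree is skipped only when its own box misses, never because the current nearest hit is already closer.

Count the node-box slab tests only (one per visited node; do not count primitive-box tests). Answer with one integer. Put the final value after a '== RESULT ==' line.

Walk:
N0 x:[-28/3,11/3] y:[-26/3,16/3] z:[-15,5] -> hit [-26/3,11/3], descend [6, 7, 27, 30]
  N6 x:[-28/3,1] y:[-4/3,16/3] z:[-29/2,-9/2] -> miss, prune
  N7 x:[-25/3,-2/3] y:[2,16/3] z:[-13/2,5] -> miss, prune
  N27 x:[-10/3,11/3] y:[-22/3,-1/3] z:[-13,9/2] -> miss, prune
  N30 x:[-28/3,-13/3] y:[-26/3,-1/3] z:[-15,2] -> miss, prune

Summary -> nodes [0, 6, 7, 27, 30]; box-tests=5; leaf-entries=0; first=miss

== RESULT ==
5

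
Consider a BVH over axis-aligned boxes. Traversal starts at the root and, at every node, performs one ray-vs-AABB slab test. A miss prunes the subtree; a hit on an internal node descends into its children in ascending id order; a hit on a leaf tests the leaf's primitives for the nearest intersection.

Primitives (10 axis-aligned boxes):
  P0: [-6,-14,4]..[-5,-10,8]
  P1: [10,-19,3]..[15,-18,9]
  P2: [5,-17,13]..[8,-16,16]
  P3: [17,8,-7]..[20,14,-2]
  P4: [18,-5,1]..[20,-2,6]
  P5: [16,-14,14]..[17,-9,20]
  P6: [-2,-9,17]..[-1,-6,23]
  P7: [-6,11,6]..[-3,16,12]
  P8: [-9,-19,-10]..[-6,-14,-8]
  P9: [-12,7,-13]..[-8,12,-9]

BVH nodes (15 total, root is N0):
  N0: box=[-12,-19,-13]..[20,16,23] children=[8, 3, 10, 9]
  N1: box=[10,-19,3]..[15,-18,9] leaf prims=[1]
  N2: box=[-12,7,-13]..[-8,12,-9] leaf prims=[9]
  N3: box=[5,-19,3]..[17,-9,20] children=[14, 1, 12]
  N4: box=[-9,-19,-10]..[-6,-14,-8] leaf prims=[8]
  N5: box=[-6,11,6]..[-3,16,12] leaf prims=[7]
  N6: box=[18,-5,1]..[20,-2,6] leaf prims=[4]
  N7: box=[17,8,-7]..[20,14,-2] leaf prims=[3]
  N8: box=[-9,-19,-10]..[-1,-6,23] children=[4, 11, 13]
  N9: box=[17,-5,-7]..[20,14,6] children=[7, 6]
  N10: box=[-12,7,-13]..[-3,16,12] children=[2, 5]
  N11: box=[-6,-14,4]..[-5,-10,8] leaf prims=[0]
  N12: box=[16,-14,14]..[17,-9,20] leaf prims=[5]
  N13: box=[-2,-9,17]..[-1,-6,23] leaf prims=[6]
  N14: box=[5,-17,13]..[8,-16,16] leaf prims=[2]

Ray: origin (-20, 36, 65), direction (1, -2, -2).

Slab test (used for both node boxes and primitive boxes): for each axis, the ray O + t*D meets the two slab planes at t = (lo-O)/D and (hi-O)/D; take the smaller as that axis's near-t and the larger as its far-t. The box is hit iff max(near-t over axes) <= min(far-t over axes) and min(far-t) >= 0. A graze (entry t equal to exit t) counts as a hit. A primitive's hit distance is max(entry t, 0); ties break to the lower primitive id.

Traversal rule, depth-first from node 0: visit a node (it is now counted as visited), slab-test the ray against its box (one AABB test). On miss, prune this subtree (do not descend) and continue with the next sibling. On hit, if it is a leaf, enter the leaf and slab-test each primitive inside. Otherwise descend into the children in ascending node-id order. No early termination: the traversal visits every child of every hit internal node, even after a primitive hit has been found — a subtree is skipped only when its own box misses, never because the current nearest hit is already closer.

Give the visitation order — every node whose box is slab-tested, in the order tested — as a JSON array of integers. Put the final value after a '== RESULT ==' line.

Traverse from the root:
N0 x:[8,40] y:[10,55/2] z:[21,39] -> hit [21,55/2], descend [3, 8, 9, 10]
  N3 x:[25,37] y:[45/2,55/2] z:[45/2,31] -> hit [25,55/2], descend [1, 12, 14]
    N1 x:[30,35] y:[27,55/2] z:[28,31] -> miss, prune
    N12 x:[36,37] y:[45/2,25] z:[45/2,51/2] -> miss, prune
    N14 x:[25,28] y:[26,53/2] z:[49/2,26] -> hit [26,26] leaf, test {P2@t=26}
  N8 x:[11,19] y:[21,55/2] z:[21,75/2] -> miss, prune
  N9 x:[37,40] y:[11,41/2] z:[59/2,36] -> miss, prune
  N10 x:[8,17] y:[10,29/2] z:[53/2,39] -> miss, prune

Visited [0, 3, 1, 12, 14, 8, 9, 10]. Tests: 8 box, 1 leaf. Nearest: P2.

== RESULT ==
[0, 3, 1, 12, 14, 8, 9, 10]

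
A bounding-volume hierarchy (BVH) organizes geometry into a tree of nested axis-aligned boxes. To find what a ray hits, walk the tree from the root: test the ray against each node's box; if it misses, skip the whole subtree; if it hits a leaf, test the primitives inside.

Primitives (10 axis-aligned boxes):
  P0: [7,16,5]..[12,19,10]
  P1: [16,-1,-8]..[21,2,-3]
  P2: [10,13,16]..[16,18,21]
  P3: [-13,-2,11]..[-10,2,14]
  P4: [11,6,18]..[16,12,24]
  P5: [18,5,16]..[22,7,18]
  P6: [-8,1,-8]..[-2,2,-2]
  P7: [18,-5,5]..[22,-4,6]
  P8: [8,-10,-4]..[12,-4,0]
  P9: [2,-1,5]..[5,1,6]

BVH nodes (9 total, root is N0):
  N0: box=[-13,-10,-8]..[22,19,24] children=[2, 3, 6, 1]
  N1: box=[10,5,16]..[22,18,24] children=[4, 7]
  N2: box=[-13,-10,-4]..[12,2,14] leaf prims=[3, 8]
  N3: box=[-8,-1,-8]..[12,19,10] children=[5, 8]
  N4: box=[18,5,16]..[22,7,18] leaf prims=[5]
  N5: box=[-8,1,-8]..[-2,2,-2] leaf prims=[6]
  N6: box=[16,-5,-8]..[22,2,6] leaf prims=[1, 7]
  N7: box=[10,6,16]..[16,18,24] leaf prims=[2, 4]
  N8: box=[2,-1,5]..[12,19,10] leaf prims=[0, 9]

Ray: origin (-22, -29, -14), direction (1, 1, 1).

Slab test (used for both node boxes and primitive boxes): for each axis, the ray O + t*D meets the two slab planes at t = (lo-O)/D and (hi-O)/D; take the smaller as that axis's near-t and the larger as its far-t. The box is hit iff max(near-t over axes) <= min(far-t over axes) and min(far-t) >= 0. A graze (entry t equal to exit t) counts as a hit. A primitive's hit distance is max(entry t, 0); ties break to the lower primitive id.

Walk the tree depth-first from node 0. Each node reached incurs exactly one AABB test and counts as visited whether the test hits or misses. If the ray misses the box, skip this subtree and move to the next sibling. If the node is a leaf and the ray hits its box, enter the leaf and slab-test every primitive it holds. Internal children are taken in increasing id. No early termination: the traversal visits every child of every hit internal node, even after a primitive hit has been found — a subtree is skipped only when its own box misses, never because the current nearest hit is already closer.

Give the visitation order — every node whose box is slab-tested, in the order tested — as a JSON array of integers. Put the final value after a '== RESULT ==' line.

Traverse from the root:
N0 x:[9,44] y:[19,48] z:[6,38] -> hit [19,38], descend [1, 2, 3, 6]
  N1 x:[32,44] y:[34,47] z:[30,38] -> hit [34,38], descend [4, 7]
    N4 x:[40,44] y:[34,36] z:[30,32] -> miss, prune
    N7 x:[32,38] y:[35,47] z:[30,38] -> hit [35,38] leaf, test {P2(miss), P4@t=35}
  N2 x:[9,34] y:[19,31] z:[10,28] -> hit [19,28] leaf, test {P3(miss), P8(miss)}
  N3 x:[14,34] y:[28,48] z:[6,24] -> miss, prune
  N6 x:[38,44] y:[24,31] z:[6,20] -> miss, prune

7 AABB tests over nodes [0, 1, 4, 7, 2, 3, 6]; 2 leaves entered; closest P4.

== RESULT ==
[0, 1, 4, 7, 2, 3, 6]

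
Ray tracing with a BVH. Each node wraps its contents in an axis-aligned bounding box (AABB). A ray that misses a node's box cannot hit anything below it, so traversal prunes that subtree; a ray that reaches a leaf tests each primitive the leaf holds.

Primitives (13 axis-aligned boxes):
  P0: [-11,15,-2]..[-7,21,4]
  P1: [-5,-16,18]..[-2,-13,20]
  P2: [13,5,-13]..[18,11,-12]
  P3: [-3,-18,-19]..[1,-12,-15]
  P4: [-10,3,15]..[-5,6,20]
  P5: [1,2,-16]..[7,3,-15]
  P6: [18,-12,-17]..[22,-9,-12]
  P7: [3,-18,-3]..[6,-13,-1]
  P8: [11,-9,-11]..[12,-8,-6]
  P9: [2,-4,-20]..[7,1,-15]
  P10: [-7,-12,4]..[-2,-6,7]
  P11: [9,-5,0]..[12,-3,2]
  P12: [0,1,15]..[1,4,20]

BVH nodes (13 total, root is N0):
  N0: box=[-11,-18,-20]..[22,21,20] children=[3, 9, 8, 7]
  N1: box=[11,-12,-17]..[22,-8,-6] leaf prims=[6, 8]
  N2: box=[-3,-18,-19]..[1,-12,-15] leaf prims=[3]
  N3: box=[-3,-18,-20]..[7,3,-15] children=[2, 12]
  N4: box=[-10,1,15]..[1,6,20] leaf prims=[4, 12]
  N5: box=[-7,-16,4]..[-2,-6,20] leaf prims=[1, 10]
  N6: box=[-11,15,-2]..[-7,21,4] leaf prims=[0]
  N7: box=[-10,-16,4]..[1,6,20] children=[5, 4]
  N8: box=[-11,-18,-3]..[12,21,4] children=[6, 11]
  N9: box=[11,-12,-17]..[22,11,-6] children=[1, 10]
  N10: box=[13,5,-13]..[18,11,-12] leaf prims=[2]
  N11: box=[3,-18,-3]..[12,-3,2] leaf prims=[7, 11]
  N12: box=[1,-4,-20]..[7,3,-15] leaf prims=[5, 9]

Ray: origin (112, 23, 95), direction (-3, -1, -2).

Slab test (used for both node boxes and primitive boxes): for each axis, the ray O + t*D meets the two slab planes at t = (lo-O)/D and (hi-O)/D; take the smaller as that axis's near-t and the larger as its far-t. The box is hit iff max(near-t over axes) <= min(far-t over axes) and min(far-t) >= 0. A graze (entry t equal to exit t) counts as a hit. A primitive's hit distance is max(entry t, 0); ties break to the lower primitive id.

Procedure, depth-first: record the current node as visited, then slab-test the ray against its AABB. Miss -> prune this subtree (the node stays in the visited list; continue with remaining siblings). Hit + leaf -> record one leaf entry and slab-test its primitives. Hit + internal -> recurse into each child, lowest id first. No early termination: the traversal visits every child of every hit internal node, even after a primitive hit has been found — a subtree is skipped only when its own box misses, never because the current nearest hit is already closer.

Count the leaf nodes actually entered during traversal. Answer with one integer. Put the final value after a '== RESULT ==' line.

Trace the traversal:
N0 x:[30,41] y:[2,41] z:[75/2,115/2] -> hit [75/2,41], descend [3, 7, 8, 9]
  N3 x:[35,115/3] y:[20,41] z:[55,115/2] -> miss, prune
  N7 x:[37,122/3] y:[17,39] z:[75/2,91/2] -> hit [75/2,39], descend [4, 5]
    N4 x:[37,122/3] y:[17,22] z:[75/2,40] -> miss, prune
    N5 x:[38,119/3] y:[29,39] z:[75/2,91/2] -> hit [38,39] leaf, test {P1@t=38, P10(miss)}
  N8 x:[100/3,41] y:[2,41] z:[91/2,49] -> miss, prune
  N9 x:[30,101/3] y:[12,35] z:[101/2,56] -> miss, prune

order=[0, 3, 7, 4, 5, 8, 9]  |boxes|=7  |leaves|=1  hit=P1

== RESULT ==
1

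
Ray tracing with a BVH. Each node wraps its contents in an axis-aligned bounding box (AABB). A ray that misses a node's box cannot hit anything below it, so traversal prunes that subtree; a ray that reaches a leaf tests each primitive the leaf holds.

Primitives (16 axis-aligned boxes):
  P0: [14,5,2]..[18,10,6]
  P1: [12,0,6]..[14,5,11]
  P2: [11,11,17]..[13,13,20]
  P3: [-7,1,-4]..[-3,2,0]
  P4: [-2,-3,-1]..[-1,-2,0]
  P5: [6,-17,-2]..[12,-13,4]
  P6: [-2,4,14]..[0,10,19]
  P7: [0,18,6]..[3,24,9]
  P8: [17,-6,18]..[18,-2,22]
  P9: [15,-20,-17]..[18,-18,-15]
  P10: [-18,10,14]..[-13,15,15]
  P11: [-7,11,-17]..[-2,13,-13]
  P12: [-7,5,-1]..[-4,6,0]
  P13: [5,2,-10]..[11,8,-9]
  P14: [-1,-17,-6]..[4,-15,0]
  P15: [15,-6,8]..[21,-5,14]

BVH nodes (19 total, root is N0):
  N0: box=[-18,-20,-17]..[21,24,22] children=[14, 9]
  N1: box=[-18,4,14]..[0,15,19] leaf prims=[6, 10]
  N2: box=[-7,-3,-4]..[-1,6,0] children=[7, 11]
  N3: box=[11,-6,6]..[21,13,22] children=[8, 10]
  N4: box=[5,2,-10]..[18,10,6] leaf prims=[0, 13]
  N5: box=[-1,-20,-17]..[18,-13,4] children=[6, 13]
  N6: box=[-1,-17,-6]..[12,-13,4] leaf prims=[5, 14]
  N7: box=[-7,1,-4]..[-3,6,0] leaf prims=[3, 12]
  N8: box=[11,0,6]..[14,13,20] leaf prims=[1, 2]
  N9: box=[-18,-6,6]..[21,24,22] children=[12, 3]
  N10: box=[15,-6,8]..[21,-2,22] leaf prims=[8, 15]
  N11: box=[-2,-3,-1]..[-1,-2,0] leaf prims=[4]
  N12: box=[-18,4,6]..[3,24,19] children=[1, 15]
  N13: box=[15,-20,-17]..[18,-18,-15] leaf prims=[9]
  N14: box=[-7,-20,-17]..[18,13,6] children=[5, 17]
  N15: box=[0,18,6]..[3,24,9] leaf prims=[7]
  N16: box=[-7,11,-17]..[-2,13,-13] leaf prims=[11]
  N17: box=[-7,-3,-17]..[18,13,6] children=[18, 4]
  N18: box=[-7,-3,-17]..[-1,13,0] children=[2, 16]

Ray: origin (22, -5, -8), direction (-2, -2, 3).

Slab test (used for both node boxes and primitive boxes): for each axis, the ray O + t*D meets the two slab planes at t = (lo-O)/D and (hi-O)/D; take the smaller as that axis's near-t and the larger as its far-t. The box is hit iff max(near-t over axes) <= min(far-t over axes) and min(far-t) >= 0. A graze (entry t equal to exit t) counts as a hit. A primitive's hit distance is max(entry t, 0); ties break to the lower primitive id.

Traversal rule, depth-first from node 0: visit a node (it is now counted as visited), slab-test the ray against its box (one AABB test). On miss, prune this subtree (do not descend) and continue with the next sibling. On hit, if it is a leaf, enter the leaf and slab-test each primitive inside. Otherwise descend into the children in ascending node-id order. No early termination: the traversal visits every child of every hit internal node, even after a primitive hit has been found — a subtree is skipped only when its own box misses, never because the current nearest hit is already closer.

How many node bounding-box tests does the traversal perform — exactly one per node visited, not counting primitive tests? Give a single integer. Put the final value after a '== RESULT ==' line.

Trace the traversal:
N0 x:[1/2,20] y:[-29/2,15/2] z:[-3,10] -> hit [1/2,15/2], descend [9, 14]
  N9 x:[1/2,20] y:[-29/2,1/2] z:[14/3,10] -> miss, prune
  N14 x:[2,29/2] y:[-9,15/2] z:[-3,14/3] -> hit [2,14/3], descend [5, 17]
    N5 x:[2,23/2] y:[4,15/2] z:[-3,4] -> hit [4,4], descend [6, 13]
      N6 x:[5,23/2] y:[4,6] z:[2/3,4] -> miss, prune
      N13 x:[2,7/2] y:[13/2,15/2] z:[-3,-7/3] -> miss, prune
    N17 x:[2,29/2] y:[-9,-1] z:[-3,14/3] -> miss, prune

7 AABB tests over nodes [0, 9, 14, 5, 6, 13, 17]; 0 leaves entered; closest miss.

== RESULT ==
7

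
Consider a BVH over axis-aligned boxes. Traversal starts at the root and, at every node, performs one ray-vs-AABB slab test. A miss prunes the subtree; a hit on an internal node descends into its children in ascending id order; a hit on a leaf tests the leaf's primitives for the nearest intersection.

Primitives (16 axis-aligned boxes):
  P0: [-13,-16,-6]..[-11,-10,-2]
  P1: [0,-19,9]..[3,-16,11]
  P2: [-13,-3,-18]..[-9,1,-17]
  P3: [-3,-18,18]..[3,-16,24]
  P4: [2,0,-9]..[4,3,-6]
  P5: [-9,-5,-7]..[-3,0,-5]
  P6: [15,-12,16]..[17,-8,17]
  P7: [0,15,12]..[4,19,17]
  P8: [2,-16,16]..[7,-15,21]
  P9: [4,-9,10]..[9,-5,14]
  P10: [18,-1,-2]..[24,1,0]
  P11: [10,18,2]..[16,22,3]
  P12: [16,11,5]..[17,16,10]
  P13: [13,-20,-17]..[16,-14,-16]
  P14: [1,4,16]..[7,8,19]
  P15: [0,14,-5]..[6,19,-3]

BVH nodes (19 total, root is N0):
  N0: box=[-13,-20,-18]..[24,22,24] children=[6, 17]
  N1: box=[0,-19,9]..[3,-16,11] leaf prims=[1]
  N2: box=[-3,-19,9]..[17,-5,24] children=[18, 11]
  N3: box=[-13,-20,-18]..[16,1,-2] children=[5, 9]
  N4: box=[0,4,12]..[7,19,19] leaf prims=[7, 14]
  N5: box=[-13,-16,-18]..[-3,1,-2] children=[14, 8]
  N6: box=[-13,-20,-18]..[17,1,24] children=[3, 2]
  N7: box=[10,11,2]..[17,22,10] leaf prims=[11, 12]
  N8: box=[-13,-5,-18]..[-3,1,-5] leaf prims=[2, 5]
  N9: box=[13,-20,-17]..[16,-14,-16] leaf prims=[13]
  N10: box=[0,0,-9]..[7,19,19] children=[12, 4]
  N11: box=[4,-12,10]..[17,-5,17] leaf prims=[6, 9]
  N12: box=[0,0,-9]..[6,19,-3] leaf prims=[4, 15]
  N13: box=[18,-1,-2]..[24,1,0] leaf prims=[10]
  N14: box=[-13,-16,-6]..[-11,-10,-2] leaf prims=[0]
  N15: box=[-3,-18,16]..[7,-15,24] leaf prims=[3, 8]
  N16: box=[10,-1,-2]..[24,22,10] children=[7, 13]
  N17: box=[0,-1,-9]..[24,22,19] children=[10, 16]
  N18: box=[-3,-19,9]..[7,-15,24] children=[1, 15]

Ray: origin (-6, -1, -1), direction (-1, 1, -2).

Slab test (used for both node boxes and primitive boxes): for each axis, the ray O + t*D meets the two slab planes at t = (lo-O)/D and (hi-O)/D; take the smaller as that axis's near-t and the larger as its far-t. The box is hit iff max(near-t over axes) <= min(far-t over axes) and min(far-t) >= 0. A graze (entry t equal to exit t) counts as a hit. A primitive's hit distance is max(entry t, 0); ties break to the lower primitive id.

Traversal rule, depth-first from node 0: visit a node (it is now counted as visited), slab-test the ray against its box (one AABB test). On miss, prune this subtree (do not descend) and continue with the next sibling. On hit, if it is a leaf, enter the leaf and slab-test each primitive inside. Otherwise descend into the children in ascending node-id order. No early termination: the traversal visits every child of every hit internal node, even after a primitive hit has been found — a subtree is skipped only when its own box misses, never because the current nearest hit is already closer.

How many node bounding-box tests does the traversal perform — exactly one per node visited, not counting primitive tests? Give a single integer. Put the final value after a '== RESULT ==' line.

Traverse from the root:
N0 x:[-30,7] y:[-19,23] z:[-25/2,17/2] -> hit [-25/2,7], descend [6, 17]
  N6 x:[-23,7] y:[-19,2] z:[-25/2,17/2] -> hit [-25/2,2], descend [2, 3]
    N2 x:[-23,-3] y:[-18,-4] z:[-25/2,-5] -> miss, prune
    N3 x:[-22,7] y:[-19,2] z:[1/2,17/2] -> hit [1/2,2], descend [5, 9]
      N5 x:[-3,7] y:[-15,2] z:[1/2,17/2] -> hit [1/2,2], descend [8, 14]
        N8 x:[-3,7] y:[-4,2] z:[2,17/2] -> hit [2,2] leaf, test {P2(miss), P5(miss)}
        N14 x:[5,7] y:[-15,-9] z:[1/2,5/2] -> miss, prune
      N9 x:[-22,-19] y:[-19,-13] z:[15/2,8] -> miss, prune
  N17 x:[-30,-6] y:[0,23] z:[-10,4] -> miss, prune

Visited [0, 6, 2, 3, 5, 8, 14, 9, 17]. Tests: 9 box, 1 leaf. Nearest: miss.

== RESULT ==
9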